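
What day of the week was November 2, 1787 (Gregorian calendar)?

Friday

January 1, 1787 is a Monday.
November 2 is day 306 of the year, i.e. 305 days after Jan 1.
305 mod 7 = 4, so advance 4 weekdays from Monday: Friday.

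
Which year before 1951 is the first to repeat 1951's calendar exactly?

Two years share a calendar iff Jan 1 falls on the same weekday and both are leap or both are common. 1951: Jan 1 is Monday, common year.
1950: Jan 1 Sunday, common
1949: Jan 1 Saturday, common
1948: Jan 1 Thursday, leap
1947: Jan 1 Wednesday, common
1946: Jan 1 Tuesday, common
1945: Jan 1 Monday, common
1945 matches on both conditions.

1945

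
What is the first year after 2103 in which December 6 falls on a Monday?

From one year to the next, a fixed date's weekday advances by 1, or by 2 when a Feb 29 lies between the two dates.
2103: December 6 is Thursday.
2104: Saturday (+2)
2105: Sunday (+1)
2106: Monday (+1)
December 6 falls on a Monday in 2106.

2106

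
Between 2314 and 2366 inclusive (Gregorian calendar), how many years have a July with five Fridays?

July has 31 days; it has five Fridays when Friday falls among the first (month-length − 28) days — i.e. when July 1 is one of Friday/Thursday/Wednesday.
July 1 by year: 2314:Wed✓ 2315:Thu✓ 2316:Sat 2317:Sun 2318:Mon 2319:Tue 2320:Thu✓ 2321:Fri✓ 2322:Sat 2323:Sun 2324:Tue 2325:Wed✓ 2326:Thu✓ 2327:Fri✓ 2328:Sun …(23 more)… 2352:Tue 2353:Wed✓ 2354:Thu✓ 2355:Fri✓ 2356:Sun 2357:Mon 2358:Tue 2359:Wed✓ 2360:Fri✓ 2361:Sat 2362:Sun 2363:Mon 2364:Wed✓ 2365:Thu✓ 2366:Fri✓
Years with five Fridays: 2314, 2315, 2320, 2321, 2325, 2326, 2327, 2331, 2332, 2336, 2337, 2338, 2342, 2343, 2348, 2349, 2353, 2354, 2355, 2359, 2360, 2364, 2365, 2366 → 24.

24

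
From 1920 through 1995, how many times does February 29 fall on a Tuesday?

Leap years in 1920–1995: 19 of them.
Feb 29 weekday advances by 5 (mod 7) from one leap year to the next four years later (or differs when a century non-leap intervenes).
Leap-day weekdays: 1920:Sun 1924:Fri 1928:Wed 1932:Mon 1936:Sat 1940:Thu 1944:Tue✓ 1948:Sun 1952:Fri 1956:Wed 1960:Mon 1964:Sat 1968:Thu 1972:Tue✓ 1976:Sun 1980:Fri 1984:Wed 1988:Mon 1992:Sat
Tuesday: 1944, 1972 → 2.

2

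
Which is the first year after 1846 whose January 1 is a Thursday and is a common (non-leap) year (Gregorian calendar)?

Jan 1 advances by 2 weekdays after a leap year and by 1 after a common year.
1846: Jan 1 is Thursday.
1847: Friday
1848: Saturday (leap)
1849: Monday
1850: Tuesday
1851: Wednesday
1852: Thursday (leap)
1853: Saturday
1854: Sunday
1855: Monday
1856: Tuesday (leap)
1857: Thursday
1857 begins on a Thursday and is a common year.

1857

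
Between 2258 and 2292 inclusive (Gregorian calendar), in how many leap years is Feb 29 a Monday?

Leap years in 2258–2292: 9 of them.
Feb 29 weekday advances by 5 (mod 7) from one leap year to the next four years later (or differs when a century non-leap intervenes).
Leap-day weekdays: 2260:Wed 2264:Mon✓ 2268:Sat 2272:Thu 2276:Tue 2280:Sun 2284:Fri 2288:Wed 2292:Mon✓
Monday: 2264, 2292 → 2.

2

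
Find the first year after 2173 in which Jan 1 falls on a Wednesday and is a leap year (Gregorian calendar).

2212

Jan 1 advances by 2 weekdays after a leap year and by 1 after a common year.
2173: Jan 1 is Friday.
2174: Saturday
2175: Sunday
2176: Monday (leap)
2177: Wednesday
2178: Thursday
2179: Friday
2180: Saturday (leap)
2181: Monday
2182: Tuesday
2183: Wednesday
2184: Thursday (leap)
2185: Saturday
2186: Sunday
2187: Monday
2188: Tuesday (leap)
2189: Thursday
2190: Friday
2191: Saturday
2192: Sunday (leap)
2193: Tuesday
2194: Wednesday
2195: Thursday
2196: Friday (leap)
2197: Sunday
2198: Monday
2199: Tuesday
2200: Wednesday
2201: Thursday
2202: Friday
2203: Saturday
2204: Sunday (leap)
2205: Tuesday
2206: Wednesday
2207: Thursday
2208: Friday (leap)
2209: Sunday
2210: Monday
2211: Tuesday
2212: Wednesday (leap)
2212 begins on a Wednesday and is a leap year.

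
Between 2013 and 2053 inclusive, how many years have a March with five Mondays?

17

March has 31 days; it has five Mondays when Monday falls among the first (month-length − 28) days — i.e. when March 1 is one of Monday/Sunday/Saturday.
March 1 by year: 2013:Fri 2014:Sat✓ 2015:Sun✓ 2016:Tue 2017:Wed 2018:Thu 2019:Fri 2020:Sun✓ 2021:Mon✓ 2022:Tue 2023:Wed 2024:Fri 2025:Sat✓ 2026:Sun✓ 2027:Mon✓ …(11 more)… 2039:Tue 2040:Thu 2041:Fri 2042:Sat✓ 2043:Sun✓ 2044:Tue 2045:Wed 2046:Thu 2047:Fri 2048:Sun✓ 2049:Mon✓ 2050:Tue 2051:Wed 2052:Fri 2053:Sat✓
Years with five Mondays: 2014, 2015, 2020, 2021, 2025, 2026, 2027, 2031, 2032, 2036, 2037, 2038, 2042, 2043, 2048, 2049, 2053 → 17.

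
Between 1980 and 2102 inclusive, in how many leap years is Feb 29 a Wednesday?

5

Leap years in 1980–2102: 30 of them.
Feb 29 weekday advances by 5 (mod 7) from one leap year to the next four years later (or differs when a century non-leap intervenes).
Leap-day weekdays: 1980:Fri 1984:Wed✓ 1988:Mon 1992:Sat 1996:Thu 2000:Tue 2004:Sun 2008:Fri 2012:Wed✓ 2016:Mon 2020:Sat 2024:Thu 2028:Tue …(4 more)… 2048:Sat 2052:Thu 2056:Tue 2060:Sun 2064:Fri 2068:Wed✓ 2072:Mon 2076:Sat 2080:Thu 2084:Tue 2088:Sun 2092:Fri 2096:Wed✓
Wednesday: 1984, 2012, 2040, 2068, 2096 → 5.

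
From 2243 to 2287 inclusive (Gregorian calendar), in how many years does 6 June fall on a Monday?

Track 6 June's weekday year by year (advancing +1, or +2 across a Feb 29):
  2243: Tue  2244: Thu (+2)  2245: Fri (+1)  2246: Sat (+1)  2247: Sun (+1)
  2248: Tue (+2)  2249: Wed (+1)  2250: Thu (+1)  2251: Fri (+1)  2252: Sun (+2)
  2253: Mon (+1) ✓  2254: Tue (+1)  2255: Wed (+1)  2256: Fri (+2)  … (17 more years) …
  2274: Sat (+1)  2275: Sun (+1)  2276: Tue (+2)  2277: Wed (+1)  2278: Thu (+1)
  2279: Fri (+1)  2280: Sun (+2)  2281: Mon (+1) ✓  2282: Tue (+1)  2283: Wed (+1)
  2284: Fri (+2)  2285: Sat (+1)  2286: Sun (+1)  2287: Mon (+1) ✓
Monday years: 2253, 2259, 2264, 2270, 2281, 2287 — 6 in total.

6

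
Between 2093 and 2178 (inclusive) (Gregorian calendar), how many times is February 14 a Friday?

12

Track February 14's weekday year by year (advancing +1, or +2 across a Feb 29):
  2093: Sat  2094: Sun (+1)  2095: Mon (+1)  2096: Tue (+1)  2097: Thu (+2)
  2098: Fri (+1) ✓  2099: Sat (+1)  2100: Sun (+1)  2101: Mon (+1)  2102: Tue (+1)
  2103: Wed (+1)  2104: Thu (+1)  2105: Sat (+2)  2106: Sun (+1)  … (58 more years) …
  2165: Thu (+2)  2166: Fri (+1) ✓  2167: Sat (+1)  2168: Sun (+1)  2169: Tue (+2)
  2170: Wed (+1)  2171: Thu (+1)  2172: Fri (+1) ✓  2173: Sun (+2)  2174: Mon (+1)
  2175: Tue (+1)  2176: Wed (+1)  2177: Fri (+2) ✓  2178: Sat (+1)
Friday years: 2098, 2110, 2116, 2121, 2127, 2138, 2144, 2149, 2155, 2166, 2172, 2177 — 12 in total.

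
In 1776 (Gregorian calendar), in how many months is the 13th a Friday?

2

Check the 13th of each month of 1776: Jan 13: Sat, Feb 13: Tue, Mar 13: Wed, Apr 13: Sat, May 13: Mon, Jun 13: Thu, Jul 13: Sat, Aug 13: Tue, Sep 13: Fri, Oct 13: Sun, Nov 13: Wed, Dec 13: Fri.
Friday occurs in September, December — 2 months.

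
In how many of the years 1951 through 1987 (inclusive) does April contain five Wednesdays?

April has 30 days; it has five Wednesdays when Wednesday falls among the first (month-length − 28) days — i.e. when April 1 is one of Wednesday/Tuesday.
April 1 by year: 1951:Sun 1952:Tue✓ 1953:Wed✓ 1954:Thu 1955:Fri 1956:Sun 1957:Mon 1958:Tue✓ 1959:Wed✓ 1960:Fri 1961:Sat 1962:Sun 1963:Mon 1964:Wed✓ 1965:Thu …(7 more)… 1973:Sun 1974:Mon 1975:Tue✓ 1976:Thu 1977:Fri 1978:Sat 1979:Sun 1980:Tue✓ 1981:Wed✓ 1982:Thu 1983:Fri 1984:Sun 1985:Mon 1986:Tue✓ 1987:Wed✓
Years with five Wednesdays: 1952, 1953, 1958, 1959, 1964, 1969, 1970, 1975, 1980, 1981, 1986, 1987 → 12.

12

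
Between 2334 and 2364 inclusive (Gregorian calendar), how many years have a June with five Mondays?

June has 30 days; it has five Mondays when Monday falls among the first (month-length − 28) days — i.e. when June 1 is one of Monday/Sunday.
June 1 by year: 2334:Fri 2335:Sat 2336:Mon✓ 2337:Tue 2338:Wed 2339:Thu 2340:Sat 2341:Sun✓ 2342:Mon✓ 2343:Tue 2344:Thu 2345:Fri 2346:Sat 2347:Sun✓ 2348:Tue 2349:Wed 2350:Thu 2351:Fri 2352:Sun✓ 2353:Mon✓ 2354:Tue 2355:Wed 2356:Fri 2357:Sat 2358:Sun✓ 2359:Mon✓ 2360:Wed 2361:Thu 2362:Fri 2363:Sat 2364:Mon✓
Years with five Mondays: 2336, 2341, 2342, 2347, 2352, 2353, 2358, 2359, 2364 → 9.

9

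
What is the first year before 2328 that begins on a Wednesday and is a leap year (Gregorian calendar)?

Jan 1 advances by 2 weekdays after a leap year and by 1 after a common year.
2328: Jan 1 is Sunday (leap).
2327: Saturday
2326: Friday
2325: Thursday
2324: Tuesday (leap)
2323: Monday
2322: Sunday
2321: Saturday
2320: Thursday (leap)
2319: Wednesday
2318: Tuesday
2317: Monday
2316: Saturday (leap)
2315: Friday
2314: Thursday
2313: Wednesday
2312: Monday (leap)
2311: Sunday
2310: Saturday
2309: Friday
2308: Wednesday (leap)
2308 begins on a Wednesday and is a leap year.

2308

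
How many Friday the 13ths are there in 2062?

Check the 13th of each month of 2062: Jan 13: Fri, Feb 13: Mon, Mar 13: Mon, Apr 13: Thu, May 13: Sat, Jun 13: Tue, Jul 13: Thu, Aug 13: Sun, Sep 13: Wed, Oct 13: Fri, Nov 13: Mon, Dec 13: Wed.
Friday occurs in January, October — 2 months.

2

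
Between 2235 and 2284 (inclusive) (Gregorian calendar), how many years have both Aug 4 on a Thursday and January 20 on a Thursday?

5

Check each year's weekday for Aug 4 and January 20:
  2235: Tue/Tue  2236: Thu/Wed  2237: Fri/Fri  2238: Sat/Sat  2239: Sun/Sun  2240: Tue/Mon  2241: Wed/Wed  2242: Thu/Thu ✓  2243: Fri/Fri  2244: Sun/Sat  2245: Mon/Mon  2246: Tue/Tue  2247: Wed/Wed  2248: Fri/Thu  …(22 more)…  2271: Fri/Fri  2272: Sun/Sat  2273: Mon/Mon  2274: Tue/Tue  2275: Wed/Wed  2276: Fri/Thu  2277: Sat/Sat  2278: Sun/Sun  2279: Mon/Mon  2280: Wed/Tue  2281: Thu/Thu ✓  2282: Fri/Fri  2283: Sat/Sat  2284: Mon/Sun
Both conditions hold in: 2242, 2253, 2259, 2270, 2281 — 5.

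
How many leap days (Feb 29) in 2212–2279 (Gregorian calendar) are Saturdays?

3

Leap years in 2212–2279: 17 of them.
Feb 29 weekday advances by 5 (mod 7) from one leap year to the next four years later (or differs when a century non-leap intervenes).
Leap-day weekdays: 2212:Sat✓ 2216:Thu 2220:Tue 2224:Sun 2228:Fri 2232:Wed 2236:Mon 2240:Sat✓ 2244:Thu 2248:Tue 2252:Sun 2256:Fri 2260:Wed 2264:Mon 2268:Sat✓ 2272:Thu 2276:Tue
Saturday: 2212, 2240, 2268 → 3.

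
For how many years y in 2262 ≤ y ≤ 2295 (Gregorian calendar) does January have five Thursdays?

January has 31 days; it has five Thursdays when Thursday falls among the first (month-length − 28) days — i.e. when January 1 is one of Thursday/Wednesday/Tuesday.
January 1 by year: 2262:Wed✓ 2263:Thu✓ 2264:Fri 2265:Sun 2266:Mon 2267:Tue✓ 2268:Wed✓ 2269:Fri 2270:Sat 2271:Sun 2272:Mon 2273:Wed✓ 2274:Thu✓ 2275:Fri 2276:Sat …(4 more)… 2281:Sat 2282:Sun 2283:Mon 2284:Tue✓ 2285:Thu✓ 2286:Fri 2287:Sat 2288:Sun 2289:Tue✓ 2290:Wed✓ 2291:Thu✓ 2292:Fri 2293:Sun 2294:Mon 2295:Tue✓
Years with five Thursdays: 2262, 2263, 2267, 2268, 2273, 2274, 2278, 2279, 2280, 2284, 2285, 2289, 2290, 2291, 2295 → 15.

15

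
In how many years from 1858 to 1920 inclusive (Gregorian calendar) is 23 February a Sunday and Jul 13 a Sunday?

Check each year's weekday for 23 February and Jul 13:
  1858: Tue/Tue  1859: Wed/Wed  1860: Thu/Fri  1861: Sat/Sat  1862: Sun/Sun ✓  1863: Mon/Mon  1864: Tue/Wed  1865: Thu/Thu  1866: Fri/Fri  1867: Sat/Sat  1868: Sun/Mon  1869: Tue/Tue  1870: Wed/Wed  1871: Thu/Thu  …(35 more)…  1907: Sat/Sat  1908: Sun/Mon  1909: Tue/Tue  1910: Wed/Wed  1911: Thu/Thu  1912: Fri/Sat  1913: Sun/Sun ✓  1914: Mon/Mon  1915: Tue/Tue  1916: Wed/Thu  1917: Fri/Fri  1918: Sat/Sat  1919: Sun/Sun ✓  1920: Mon/Tue
Both conditions hold in: 1862, 1873, 1879, 1890, 1902, 1913, 1919 — 7.

7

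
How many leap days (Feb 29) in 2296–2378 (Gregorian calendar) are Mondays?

3

Leap years in 2296–2378: 20 of them.
Feb 29 weekday advances by 5 (mod 7) from one leap year to the next four years later (or differs when a century non-leap intervenes).
Leap-day weekdays: 2296:Sat 2304:Mon✓ 2308:Sat 2312:Thu 2316:Tue 2320:Sun 2324:Fri 2328:Wed 2332:Mon✓ 2336:Sat 2340:Thu 2344:Tue 2348:Sun 2352:Fri 2356:Wed 2360:Mon✓ 2364:Sat 2368:Thu 2372:Tue 2376:Sun
Monday: 2304, 2332, 2360 → 3.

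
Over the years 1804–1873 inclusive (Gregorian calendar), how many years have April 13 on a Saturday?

Track April 13's weekday year by year (advancing +1, or +2 across a Feb 29):
  1804: Fri  1805: Sat (+1) ✓  1806: Sun (+1)  1807: Mon (+1)  1808: Wed (+2)
  1809: Thu (+1)  1810: Fri (+1)  1811: Sat (+1) ✓  1812: Mon (+2)  1813: Tue (+1)
  1814: Wed (+1)  1815: Thu (+1)  1816: Sat (+2) ✓  1817: Sun (+1)  … (42 more years) …
  1860: Fri (+2)  1861: Sat (+1) ✓  1862: Sun (+1)  1863: Mon (+1)  1864: Wed (+2)
  1865: Thu (+1)  1866: Fri (+1)  1867: Sat (+1) ✓  1868: Mon (+2)  1869: Tue (+1)
  1870: Wed (+1)  1871: Thu (+1)  1872: Sat (+2) ✓  1873: Sun (+1)
Saturday years: 1805, 1811, 1816, 1822, 1833, 1839, 1844, 1850, 1861, 1867, 1872 — 11 in total.

11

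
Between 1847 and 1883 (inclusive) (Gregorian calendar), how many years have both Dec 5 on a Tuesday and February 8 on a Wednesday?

Check each year's weekday for Dec 5 and February 8:
  1847: Sun/Mon  1848: Tue/Tue  1849: Wed/Thu  1850: Thu/Fri  1851: Fri/Sat  1852: Sun/Sun  1853: Mon/Tue  1854: Tue/Wed ✓  1855: Wed/Thu  1856: Fri/Fri  1857: Sat/Sun  1858: Sun/Mon  1859: Mon/Tue  1860: Wed/Wed  …(9 more)…  1870: Mon/Tue  1871: Tue/Wed ✓  1872: Thu/Thu  1873: Fri/Sat  1874: Sat/Sun  1875: Sun/Mon  1876: Tue/Tue  1877: Wed/Thu  1878: Thu/Fri  1879: Fri/Sat  1880: Sun/Sun  1881: Mon/Tue  1882: Tue/Wed ✓  1883: Wed/Thu
Both conditions hold in: 1854, 1865, 1871, 1882 — 4.

4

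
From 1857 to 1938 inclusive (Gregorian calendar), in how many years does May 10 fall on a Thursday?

12

Track May 10's weekday year by year (advancing +1, or +2 across a Feb 29):
  1857: Sun  1858: Mon (+1)  1859: Tue (+1)  1860: Thu (+2) ✓  1861: Fri (+1)
  1862: Sat (+1)  1863: Sun (+1)  1864: Tue (+2)  1865: Wed (+1)  1866: Thu (+1) ✓
  1867: Fri (+1)  1868: Sun (+2)  1869: Mon (+1)  1870: Tue (+1)  … (54 more years) …
  1925: Sun (+1)  1926: Mon (+1)  1927: Tue (+1)  1928: Thu (+2) ✓  1929: Fri (+1)
  1930: Sat (+1)  1931: Sun (+1)  1932: Tue (+2)  1933: Wed (+1)  1934: Thu (+1) ✓
  1935: Fri (+1)  1936: Sun (+2)  1937: Mon (+1)  1938: Tue (+1)
Thursday years: 1860, 1866, 1877, 1883, 1888, 1894, 1900, 1906, 1917, 1923, 1928, 1934 — 12 in total.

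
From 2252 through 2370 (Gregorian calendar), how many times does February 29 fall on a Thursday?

Leap years in 2252–2370: 29 of them.
Feb 29 weekday advances by 5 (mod 7) from one leap year to the next four years later (or differs when a century non-leap intervenes).
Leap-day weekdays: 2252:Sun 2256:Fri 2260:Wed 2264:Mon 2268:Sat 2272:Thu✓ 2276:Tue 2280:Sun 2284:Fri 2288:Wed 2292:Mon 2296:Sat 2304:Mon …(3 more)… 2320:Sun 2324:Fri 2328:Wed 2332:Mon 2336:Sat 2340:Thu✓ 2344:Tue 2348:Sun 2352:Fri 2356:Wed 2360:Mon 2364:Sat 2368:Thu✓
Thursday: 2272, 2312, 2340, 2368 → 4.

4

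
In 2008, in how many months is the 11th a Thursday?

Check the 11th of each month of 2008: Jan 11: Fri, Feb 11: Mon, Mar 11: Tue, Apr 11: Fri, May 11: Sun, Jun 11: Wed, Jul 11: Fri, Aug 11: Mon, Sep 11: Thu, Oct 11: Sat, Nov 11: Tue, Dec 11: Thu.
Thursday occurs in September, December — 2 months.

2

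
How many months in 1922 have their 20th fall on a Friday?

Check the 20th of each month of 1922: Jan 20: Fri, Feb 20: Mon, Mar 20: Mon, Apr 20: Thu, May 20: Sat, Jun 20: Tue, Jul 20: Thu, Aug 20: Sun, Sep 20: Wed, Oct 20: Fri, Nov 20: Mon, Dec 20: Wed.
Friday occurs in January, October — 2 months.

2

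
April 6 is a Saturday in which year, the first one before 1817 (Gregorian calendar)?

1816

From one year to the next, a fixed date's weekday advances by 1, or by 2 when a Feb 29 lies between the two dates.
1817: April 6 is Sunday.
1816: Saturday (−1)
April 6 falls on a Saturday in 1816.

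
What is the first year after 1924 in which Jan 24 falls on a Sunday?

From one year to the next, a fixed date's weekday advances by 1, or by 2 when a Feb 29 lies between the two dates.
1924: January 24 is Thursday.
1925: Saturday (+2)
1926: Sunday (+1)
Jan 24 falls on a Sunday in 1926.

1926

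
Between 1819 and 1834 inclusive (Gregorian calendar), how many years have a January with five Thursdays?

January has 31 days; it has five Thursdays when Thursday falls among the first (month-length − 28) days — i.e. when January 1 is one of Thursday/Wednesday/Tuesday.
January 1 by year: 1819:Fri 1820:Sat 1821:Mon 1822:Tue✓ 1823:Wed✓ 1824:Thu✓ 1825:Sat 1826:Sun 1827:Mon 1828:Tue✓ 1829:Thu✓ 1830:Fri 1831:Sat 1832:Sun 1833:Tue✓ 1834:Wed✓
Years with five Thursdays: 1822, 1823, 1824, 1828, 1829, 1833, 1834 → 7.

7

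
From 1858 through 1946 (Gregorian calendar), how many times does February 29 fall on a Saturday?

Leap years in 1858–1946: 21 of them.
Feb 29 weekday advances by 5 (mod 7) from one leap year to the next four years later (or differs when a century non-leap intervenes).
Leap-day weekdays: 1860:Wed 1864:Mon 1868:Sat✓ 1872:Thu 1876:Tue 1880:Sun 1884:Fri 1888:Wed 1892:Mon 1896:Sat✓ 1904:Mon 1908:Sat✓ 1912:Thu 1916:Tue 1920:Sun 1924:Fri 1928:Wed 1932:Mon 1936:Sat✓ 1940:Thu 1944:Tue
Saturday: 1868, 1896, 1908, 1936 → 4.

4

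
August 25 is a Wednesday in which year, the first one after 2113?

2117

From one year to the next, a fixed date's weekday advances by 1, or by 2 when a Feb 29 lies between the two dates.
2113: August 25 is Friday.
2114: Saturday (+1)
2115: Sunday (+1)
2116: Tuesday (+2)
2117: Wednesday (+1)
August 25 falls on a Wednesday in 2117.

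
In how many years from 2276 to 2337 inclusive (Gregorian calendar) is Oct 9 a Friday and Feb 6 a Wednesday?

0

Check each year's weekday for Oct 9 and Feb 6:
  2276: Mon/Sun  2277: Tue/Tue  2278: Wed/Wed  2279: Thu/Thu  2280: Sat/Fri  2281: Sun/Sun  2282: Mon/Mon  2283: Tue/Tue  2284: Thu/Wed  2285: Fri/Fri  2286: Sat/Sat  2287: Sun/Sun  2288: Tue/Mon  2289: Wed/Wed  …(34 more)…  2324: Thu/Wed  2325: Fri/Fri  2326: Sat/Sat  2327: Sun/Sun  2328: Tue/Mon  2329: Wed/Wed  2330: Thu/Thu  2331: Fri/Fri  2332: Sun/Sat  2333: Mon/Mon  2334: Tue/Tue  2335: Wed/Wed  2336: Fri/Thu  2337: Sat/Sat
Both conditions hold in: no year — 0.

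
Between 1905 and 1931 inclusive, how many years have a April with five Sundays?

April has 30 days; it has five Sundays when Sunday falls among the first (month-length − 28) days — i.e. when April 1 is one of Sunday/Saturday.
April 1 by year: 1905:Sat✓ 1906:Sun✓ 1907:Mon 1908:Wed 1909:Thu 1910:Fri 1911:Sat✓ 1912:Mon 1913:Tue 1914:Wed 1915:Thu 1916:Sat✓ 1917:Sun✓ 1918:Mon 1919:Tue 1920:Thu 1921:Fri 1922:Sat✓ 1923:Sun✓ 1924:Tue 1925:Wed 1926:Thu 1927:Fri 1928:Sun✓ 1929:Mon 1930:Tue 1931:Wed
Years with five Sundays: 1905, 1906, 1911, 1916, 1917, 1922, 1923, 1928 → 8.

8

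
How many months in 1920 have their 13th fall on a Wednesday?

1

Check the 13th of each month of 1920: Jan 13: Tue, Feb 13: Fri, Mar 13: Sat, Apr 13: Tue, May 13: Thu, Jun 13: Sun, Jul 13: Tue, Aug 13: Fri, Sep 13: Mon, Oct 13: Wed, Nov 13: Sat, Dec 13: Mon.
Wednesday occurs in October — 1 month.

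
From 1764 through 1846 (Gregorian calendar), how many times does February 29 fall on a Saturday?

3

Leap years in 1764–1846: 20 of them.
Feb 29 weekday advances by 5 (mod 7) from one leap year to the next four years later (or differs when a century non-leap intervenes).
Leap-day weekdays: 1764:Wed 1768:Mon 1772:Sat✓ 1776:Thu 1780:Tue 1784:Sun 1788:Fri 1792:Wed 1796:Mon 1804:Wed 1808:Mon 1812:Sat✓ 1816:Thu 1820:Tue 1824:Sun 1828:Fri 1832:Wed 1836:Mon 1840:Sat✓ 1844:Thu
Saturday: 1772, 1812, 1840 → 3.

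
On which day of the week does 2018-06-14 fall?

Thursday

January 1, 2018 is a Monday.
June 14 is day 165 of the year, i.e. 164 days after Jan 1.
164 mod 7 = 3, so advance 3 weekdays from Monday: Thursday.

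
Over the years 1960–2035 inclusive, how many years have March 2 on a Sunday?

10

Track March 2's weekday year by year (advancing +1, or +2 across a Feb 29):
  1960: Wed  1961: Thu (+1)  1962: Fri (+1)  1963: Sat (+1)  1964: Mon (+2)
  1965: Tue (+1)  1966: Wed (+1)  1967: Thu (+1)  1968: Sat (+2)  1969: Sun (+1) ✓
  1970: Mon (+1)  1971: Tue (+1)  1972: Thu (+2)  1973: Fri (+1)  … (48 more years) …
  2022: Wed (+1)  2023: Thu (+1)  2024: Sat (+2)  2025: Sun (+1) ✓  2026: Mon (+1)
  2027: Tue (+1)  2028: Thu (+2)  2029: Fri (+1)  2030: Sat (+1)  2031: Sun (+1) ✓
  2032: Tue (+2)  2033: Wed (+1)  2034: Thu (+1)  2035: Fri (+1)
Sunday years: 1969, 1975, 1980, 1986, 1997, 2003, 2008, 2014, 2025, 2031 — 10 in total.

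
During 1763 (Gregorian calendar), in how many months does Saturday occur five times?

A month of length L has five Saturdays iff its first Saturday is on day ≤ L−28 (so day 1–3 in a 31-day month, 1–2 in a 30-day month, day 1 in a leap February).
Checking each month of 1763: Jan starts Sat (31d) ✓; Feb starts Tue (28d); Mar starts Tue (31d); Apr starts Fri (30d) ✓; May starts Sun (31d); Jun starts Wed (30d); Jul starts Fri (31d) ✓; Aug starts Mon (31d); Sep starts Thu (30d); Oct starts Sat (31d) ✓; Nov starts Tue (30d); Dec starts Thu (31d) ✓.
Five-Saturday months: January, April, July, October, December → 5.

5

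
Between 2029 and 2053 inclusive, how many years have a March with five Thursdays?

March has 31 days; it has five Thursdays when Thursday falls among the first (month-length − 28) days — i.e. when March 1 is one of Thursday/Wednesday/Tuesday.
March 1 by year: 2029:Thu✓ 2030:Fri 2031:Sat 2032:Mon 2033:Tue✓ 2034:Wed✓ 2035:Thu✓ 2036:Sat 2037:Sun 2038:Mon 2039:Tue✓ 2040:Thu✓ 2041:Fri 2042:Sat 2043:Sun 2044:Tue✓ 2045:Wed✓ 2046:Thu✓ 2047:Fri 2048:Sun 2049:Mon 2050:Tue✓ 2051:Wed✓ 2052:Fri 2053:Sat
Years with five Thursdays: 2029, 2033, 2034, 2035, 2039, 2040, 2044, 2045, 2046, 2050, 2051 → 11.

11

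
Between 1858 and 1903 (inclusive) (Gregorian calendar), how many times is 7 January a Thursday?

7

Track 7 January's weekday year by year (advancing +1, or +2 across a Feb 29):
  1858: Thu ✓  1859: Fri (+1)  1860: Sat (+1)  1861: Mon (+2)  1862: Tue (+1)
  1863: Wed (+1)  1864: Thu (+1) ✓  1865: Sat (+2)  1866: Sun (+1)  1867: Mon (+1)
  1868: Tue (+1)  1869: Thu (+2) ✓  1870: Fri (+1)  1871: Sat (+1)  … (18 more years) …
  1890: Tue (+1)  1891: Wed (+1)  1892: Thu (+1) ✓  1893: Sat (+2)  1894: Sun (+1)
  1895: Mon (+1)  1896: Tue (+1)  1897: Thu (+2) ✓  1898: Fri (+1)  1899: Sat (+1)
  1900: Sun (+1)  1901: Mon (+1)  1902: Tue (+1)  1903: Wed (+1)
Thursday years: 1858, 1864, 1869, 1875, 1886, 1892, 1897 — 7 in total.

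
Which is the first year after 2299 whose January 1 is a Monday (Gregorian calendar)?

2300

Jan 1 advances by 2 weekdays after a leap year and by 1 after a common year.
2299: Jan 1 is Sunday.
2300: Monday
2300 begins on a Monday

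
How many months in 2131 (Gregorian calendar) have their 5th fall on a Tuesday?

1

Check the 5th of each month of 2131: Jan 5: Fri, Feb 5: Mon, Mar 5: Mon, Apr 5: Thu, May 5: Sat, Jun 5: Tue, Jul 5: Thu, Aug 5: Sun, Sep 5: Wed, Oct 5: Fri, Nov 5: Mon, Dec 5: Wed.
Tuesday occurs in June — 1 month.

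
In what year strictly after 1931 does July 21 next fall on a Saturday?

1934

From one year to the next, a fixed date's weekday advances by 1, or by 2 when a Feb 29 lies between the two dates.
1931: July 21 is Tuesday.
1932: Thursday (+2)
1933: Friday (+1)
1934: Saturday (+1)
July 21 falls on a Saturday in 1934.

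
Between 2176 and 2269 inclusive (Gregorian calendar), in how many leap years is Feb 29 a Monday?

Leap years in 2176–2269: 23 of them.
Feb 29 weekday advances by 5 (mod 7) from one leap year to the next four years later (or differs when a century non-leap intervenes).
Leap-day weekdays: 2176:Thu 2180:Tue 2184:Sun 2188:Fri 2192:Wed 2196:Mon✓ 2204:Wed 2208:Mon✓ 2212:Sat 2216:Thu 2220:Tue 2224:Sun 2228:Fri 2232:Wed 2236:Mon✓ 2240:Sat 2244:Thu 2248:Tue 2252:Sun 2256:Fri 2260:Wed 2264:Mon✓ 2268:Sat
Monday: 2196, 2208, 2236, 2264 → 4.

4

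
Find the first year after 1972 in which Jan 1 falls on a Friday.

1982

Jan 1 advances by 2 weekdays after a leap year and by 1 after a common year.
1972: Jan 1 is Saturday (leap).
1973: Monday
1974: Tuesday
1975: Wednesday
1976: Thursday (leap)
1977: Saturday
1978: Sunday
1979: Monday
1980: Tuesday (leap)
1981: Thursday
1982: Friday
1982 begins on a Friday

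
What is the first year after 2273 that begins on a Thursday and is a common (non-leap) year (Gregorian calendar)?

Jan 1 advances by 2 weekdays after a leap year and by 1 after a common year.
2273: Jan 1 is Wednesday.
2274: Thursday
2274 begins on a Thursday and is a common year.

2274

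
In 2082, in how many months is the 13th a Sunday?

2

Check the 13th of each month of 2082: Jan 13: Tue, Feb 13: Fri, Mar 13: Fri, Apr 13: Mon, May 13: Wed, Jun 13: Sat, Jul 13: Mon, Aug 13: Thu, Sep 13: Sun, Oct 13: Tue, Nov 13: Fri, Dec 13: Sun.
Sunday occurs in September, December — 2 months.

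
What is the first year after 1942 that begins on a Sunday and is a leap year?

Jan 1 advances by 2 weekdays after a leap year and by 1 after a common year.
1942: Jan 1 is Thursday.
1943: Friday
1944: Saturday (leap)
1945: Monday
1946: Tuesday
1947: Wednesday
1948: Thursday (leap)
1949: Saturday
1950: Sunday
1951: Monday
1952: Tuesday (leap)
1953: Thursday
1954: Friday
1955: Saturday
1956: Sunday (leap)
1956 begins on a Sunday and is a leap year.

1956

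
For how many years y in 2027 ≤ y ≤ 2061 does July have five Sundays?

15

July has 31 days; it has five Sundays when Sunday falls among the first (month-length − 28) days — i.e. when July 1 is one of Sunday/Saturday/Friday.
July 1 by year: 2027:Thu 2028:Sat✓ 2029:Sun✓ 2030:Mon 2031:Tue 2032:Thu 2033:Fri✓ 2034:Sat✓ 2035:Sun✓ 2036:Tue 2037:Wed 2038:Thu 2039:Fri✓ 2040:Sun✓ 2041:Mon …(5 more)… 2047:Mon 2048:Wed 2049:Thu 2050:Fri✓ 2051:Sat✓ 2052:Mon 2053:Tue 2054:Wed 2055:Thu 2056:Sat✓ 2057:Sun✓ 2058:Mon 2059:Tue 2060:Thu 2061:Fri✓
Years with five Sundays: 2028, 2029, 2033, 2034, 2035, 2039, 2040, 2044, 2045, 2046, 2050, 2051, 2056, 2057, 2061 → 15.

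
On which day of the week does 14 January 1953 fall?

Wednesday

January 1, 1953 is a Thursday.
January 14 is day 14 of the year, i.e. 13 days after Jan 1.
13 mod 7 = 6, so advance 6 weekdays from Thursday: Wednesday.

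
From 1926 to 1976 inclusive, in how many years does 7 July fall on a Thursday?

Track 7 July's weekday year by year (advancing +1, or +2 across a Feb 29):
  1926: Wed  1927: Thu (+1) ✓  1928: Sat (+2)  1929: Sun (+1)  1930: Mon (+1)
  1931: Tue (+1)  1932: Thu (+2) ✓  1933: Fri (+1)  1934: Sat (+1)  1935: Sun (+1)
  1936: Tue (+2)  1937: Wed (+1)  1938: Thu (+1) ✓  1939: Fri (+1)  … (23 more years) …
  1963: Sun (+1)  1964: Tue (+2)  1965: Wed (+1)  1966: Thu (+1) ✓  1967: Fri (+1)
  1968: Sun (+2)  1969: Mon (+1)  1970: Tue (+1)  1971: Wed (+1)  1972: Fri (+2)
  1973: Sat (+1)  1974: Sun (+1)  1975: Mon (+1)  1976: Wed (+2)
Thursday years: 1927, 1932, 1938, 1949, 1955, 1960, 1966 — 7 in total.

7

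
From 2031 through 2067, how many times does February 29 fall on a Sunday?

Leap years in 2031–2067: 9 of them.
Feb 29 weekday advances by 5 (mod 7) from one leap year to the next four years later (or differs when a century non-leap intervenes).
Leap-day weekdays: 2032:Sun✓ 2036:Fri 2040:Wed 2044:Mon 2048:Sat 2052:Thu 2056:Tue 2060:Sun✓ 2064:Fri
Sunday: 2032, 2060 → 2.

2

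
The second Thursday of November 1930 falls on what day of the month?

November 1, 1930 is a Saturday, so the first Thursday is the 6th.
The second Thursday is 6 + 7 = 13.

13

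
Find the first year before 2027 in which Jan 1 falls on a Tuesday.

Jan 1 advances by 2 weekdays after a leap year and by 1 after a common year.
2027: Jan 1 is Friday.
2026: Thursday
2025: Wednesday
2024: Monday (leap)
2023: Sunday
2022: Saturday
2021: Friday
2020: Wednesday (leap)
2019: Tuesday
2019 begins on a Tuesday

2019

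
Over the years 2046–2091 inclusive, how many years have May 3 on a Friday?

7

Track May 3's weekday year by year (advancing +1, or +2 across a Feb 29):
  2046: Thu  2047: Fri (+1) ✓  2048: Sun (+2)  2049: Mon (+1)  2050: Tue (+1)
  2051: Wed (+1)  2052: Fri (+2) ✓  2053: Sat (+1)  2054: Sun (+1)  2055: Mon (+1)
  2056: Wed (+2)  2057: Thu (+1)  2058: Fri (+1) ✓  2059: Sat (+1)  … (18 more years) …
  2078: Tue (+1)  2079: Wed (+1)  2080: Fri (+2) ✓  2081: Sat (+1)  2082: Sun (+1)
  2083: Mon (+1)  2084: Wed (+2)  2085: Thu (+1)  2086: Fri (+1) ✓  2087: Sat (+1)
  2088: Mon (+2)  2089: Tue (+1)  2090: Wed (+1)  2091: Thu (+1)
Friday years: 2047, 2052, 2058, 2069, 2075, 2080, 2086 — 7 in total.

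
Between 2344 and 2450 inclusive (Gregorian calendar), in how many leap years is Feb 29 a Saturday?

4

Leap years in 2344–2450: 27 of them.
Feb 29 weekday advances by 5 (mod 7) from one leap year to the next four years later (or differs when a century non-leap intervenes).
Leap-day weekdays: 2344:Tue 2348:Sun 2352:Fri 2356:Wed 2360:Mon 2364:Sat✓ 2368:Thu 2372:Tue 2376:Sun 2380:Fri 2384:Wed 2388:Mon 2392:Sat✓ 2396:Thu 2400:Tue 2404:Sun 2408:Fri 2412:Wed 2416:Mon 2420:Sat✓ 2424:Thu 2428:Tue 2432:Sun 2436:Fri 2440:Wed 2444:Mon 2448:Sat✓
Saturday: 2364, 2392, 2420, 2448 → 4.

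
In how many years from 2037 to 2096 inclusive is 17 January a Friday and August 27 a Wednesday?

Check each year's weekday for 17 January and August 27:
  2037: Sat/Thu  2038: Sun/Fri  2039: Mon/Sat  2040: Tue/Mon  2041: Thu/Tue  2042: Fri/Wed ✓  2043: Sat/Thu  2044: Sun/Sat  2045: Tue/Sun  2046: Wed/Mon  2047: Thu/Tue  2048: Fri/Thu  2049: Sun/Fri  2050: Mon/Sat  …(32 more)…  2083: Sun/Fri  2084: Mon/Sun  2085: Wed/Mon  2086: Thu/Tue  2087: Fri/Wed ✓  2088: Sat/Fri  2089: Mon/Sat  2090: Tue/Sun  2091: Wed/Mon  2092: Thu/Wed  2093: Sat/Thu  2094: Sun/Fri  2095: Mon/Sat  2096: Tue/Mon
Both conditions hold in: 2042, 2053, 2059, 2070, 2081, 2087 — 6.

6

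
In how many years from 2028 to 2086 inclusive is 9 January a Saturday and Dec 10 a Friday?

6

Check each year's weekday for 9 January and Dec 10:
  2028: Sun/Sun  2029: Tue/Mon  2030: Wed/Tue  2031: Thu/Wed  2032: Fri/Fri  2033: Sun/Sat  2034: Mon/Sun  2035: Tue/Mon  2036: Wed/Wed  2037: Fri/Thu  2038: Sat/Fri ✓  2039: Sun/Sat  2040: Mon/Mon  2041: Wed/Tue  …(31 more)…  2073: Mon/Sun  2074: Tue/Mon  2075: Wed/Tue  2076: Thu/Thu  2077: Sat/Fri ✓  2078: Sun/Sat  2079: Mon/Sun  2080: Tue/Tue  2081: Thu/Wed  2082: Fri/Thu  2083: Sat/Fri ✓  2084: Sun/Sun  2085: Tue/Mon  2086: Wed/Tue
Both conditions hold in: 2038, 2049, 2055, 2066, 2077, 2083 — 6.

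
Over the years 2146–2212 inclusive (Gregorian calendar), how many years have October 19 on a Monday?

10

Track October 19's weekday year by year (advancing +1, or +2 across a Feb 29):
  2146: Wed  2147: Thu (+1)  2148: Sat (+2)  2149: Sun (+1)  2150: Mon (+1) ✓
  2151: Tue (+1)  2152: Thu (+2)  2153: Fri (+1)  2154: Sat (+1)  2155: Sun (+1)
  2156: Tue (+2)  2157: Wed (+1)  2158: Thu (+1)  2159: Fri (+1)  … (39 more years) …
  2199: Sat (+1)  2200: Sun (+1)  2201: Mon (+1) ✓  2202: Tue (+1)  2203: Wed (+1)
  2204: Fri (+2)  2205: Sat (+1)  2206: Sun (+1)  2207: Mon (+1) ✓  2208: Wed (+2)
  2209: Thu (+1)  2210: Fri (+1)  2211: Sat (+1)  2212: Mon (+2) ✓
Monday years: 2150, 2161, 2167, 2172, 2178, 2189, 2195, 2201, 2207, 2212 — 10 in total.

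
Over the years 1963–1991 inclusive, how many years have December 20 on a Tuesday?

Track December 20's weekday year by year (advancing +1, or +2 across a Feb 29):
  1963: Fri  1964: Sun (+2)  1965: Mon (+1)  1966: Tue (+1) ✓  1967: Wed (+1)
  1968: Fri (+2)  1969: Sat (+1)  1970: Sun (+1)  1971: Mon (+1)  1972: Wed (+2)
  1973: Thu (+1)  1974: Fri (+1)  1975: Sat (+1)  1976: Mon (+2)  1977: Tue (+1) ✓
  1978: Wed (+1)  1979: Thu (+1)  1980: Sat (+2)  1981: Sun (+1)  1982: Mon (+1)
  1983: Tue (+1) ✓  1984: Thu (+2)  1985: Fri (+1)  1986: Sat (+1)  1987: Sun (+1)
  1988: Tue (+2) ✓  1989: Wed (+1)  1990: Thu (+1)  1991: Fri (+1)
Tuesday years: 1966, 1977, 1983, 1988 — 4 in total.

4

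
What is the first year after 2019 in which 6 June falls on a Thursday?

2024

From one year to the next, a fixed date's weekday advances by 1, or by 2 when a Feb 29 lies between the two dates.
2019: June 6 is Thursday.
2020: Saturday (+2)
2021: Sunday (+1)
2022: Monday (+1)
2023: Tuesday (+1)
2024: Thursday (+2)
6 June falls on a Thursday in 2024.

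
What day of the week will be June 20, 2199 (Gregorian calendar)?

January 1, 2199 is a Tuesday.
June 20 is day 171 of the year, i.e. 170 days after Jan 1.
170 mod 7 = 2, so advance 2 weekdays from Tuesday: Thursday.

Thursday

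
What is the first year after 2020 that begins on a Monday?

2024

Jan 1 advances by 2 weekdays after a leap year and by 1 after a common year.
2020: Jan 1 is Wednesday (leap).
2021: Friday
2022: Saturday
2023: Sunday
2024: Monday (leap)
2024 begins on a Monday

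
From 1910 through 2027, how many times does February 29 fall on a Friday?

4

Leap years in 1910–2027: 29 of them.
Feb 29 weekday advances by 5 (mod 7) from one leap year to the next four years later (or differs when a century non-leap intervenes).
Leap-day weekdays: 1912:Thu 1916:Tue 1920:Sun 1924:Fri✓ 1928:Wed 1932:Mon 1936:Sat 1940:Thu 1944:Tue 1948:Sun 1952:Fri✓ 1956:Wed 1960:Mon …(3 more)… 1976:Sun 1980:Fri✓ 1984:Wed 1988:Mon 1992:Sat 1996:Thu 2000:Tue 2004:Sun 2008:Fri✓ 2012:Wed 2016:Mon 2020:Sat 2024:Thu
Friday: 1924, 1952, 1980, 2008 → 4.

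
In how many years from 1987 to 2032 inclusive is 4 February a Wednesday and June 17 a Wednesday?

5

Check each year's weekday for 4 February and June 17:
  1987: Wed/Wed ✓  1988: Thu/Fri  1989: Sat/Sat  1990: Sun/Sun  1991: Mon/Mon  1992: Tue/Wed  1993: Thu/Thu  1994: Fri/Fri  1995: Sat/Sat  1996: Sun/Mon  1997: Tue/Tue  1998: Wed/Wed ✓  1999: Thu/Thu  2000: Fri/Sat  …(18 more)…  2019: Mon/Mon  2020: Tue/Wed  2021: Thu/Thu  2022: Fri/Fri  2023: Sat/Sat  2024: Sun/Mon  2025: Tue/Tue  2026: Wed/Wed ✓  2027: Thu/Thu  2028: Fri/Sat  2029: Sun/Sun  2030: Mon/Mon  2031: Tue/Tue  2032: Wed/Thu
Both conditions hold in: 1987, 1998, 2009, 2015, 2026 — 5.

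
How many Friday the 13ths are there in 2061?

Check the 13th of each month of 2061: Jan 13: Thu, Feb 13: Sun, Mar 13: Sun, Apr 13: Wed, May 13: Fri, Jun 13: Mon, Jul 13: Wed, Aug 13: Sat, Sep 13: Tue, Oct 13: Thu, Nov 13: Sun, Dec 13: Tue.
Friday occurs in May — 1 month.

1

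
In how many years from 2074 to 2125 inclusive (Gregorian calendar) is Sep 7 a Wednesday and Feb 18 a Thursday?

1

Check each year's weekday for Sep 7 and Feb 18:
  2074: Fri/Sun  2075: Sat/Mon  2076: Mon/Tue  2077: Tue/Thu  2078: Wed/Fri  2079: Thu/Sat  2080: Sat/Sun  2081: Sun/Tue  2082: Mon/Wed  2083: Tue/Thu  2084: Thu/Fri  2085: Fri/Sun  2086: Sat/Mon  2087: Sun/Tue  …(24 more)…  2112: Wed/Thu ✓  2113: Thu/Sat  2114: Fri/Sun  2115: Sat/Mon  2116: Mon/Tue  2117: Tue/Thu  2118: Wed/Fri  2119: Thu/Sat  2120: Sat/Sun  2121: Sun/Tue  2122: Mon/Wed  2123: Tue/Thu  2124: Thu/Fri  2125: Fri/Sun
Both conditions hold in: 2112 — 1.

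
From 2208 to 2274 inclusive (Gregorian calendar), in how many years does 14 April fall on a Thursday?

10

Track 14 April's weekday year by year (advancing +1, or +2 across a Feb 29):
  2208: Thu ✓  2209: Fri (+1)  2210: Sat (+1)  2211: Sun (+1)  2212: Tue (+2)
  2213: Wed (+1)  2214: Thu (+1) ✓  2215: Fri (+1)  2216: Sun (+2)  2217: Mon (+1)
  2218: Tue (+1)  2219: Wed (+1)  2220: Fri (+2)  2221: Sat (+1)  … (39 more years) …
  2261: Sun (+1)  2262: Mon (+1)  2263: Tue (+1)  2264: Thu (+2) ✓  2265: Fri (+1)
  2266: Sat (+1)  2267: Sun (+1)  2268: Tue (+2)  2269: Wed (+1)  2270: Thu (+1) ✓
  2271: Fri (+1)  2272: Sun (+2)  2273: Mon (+1)  2274: Tue (+1)
Thursday years: 2208, 2214, 2225, 2231, 2236, 2242, 2253, 2259, 2264, 2270 — 10 in total.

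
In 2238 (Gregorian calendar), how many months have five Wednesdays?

A month of length L has five Wednesdays iff its first Wednesday is on day ≤ L−28 (so day 1–3 in a 31-day month, 1–2 in a 30-day month, day 1 in a leap February).
Checking each month of 2238: Jan starts Mon (31d) ✓; Feb starts Thu (28d); Mar starts Thu (31d); Apr starts Sun (30d); May starts Tue (31d) ✓; Jun starts Fri (30d); Jul starts Sun (31d); Aug starts Wed (31d) ✓; Sep starts Sat (30d); Oct starts Mon (31d) ✓; Nov starts Thu (30d); Dec starts Sat (31d).
Five-Wednesday months: January, May, August, October → 4.

4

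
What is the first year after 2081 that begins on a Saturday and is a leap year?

Jan 1 advances by 2 weekdays after a leap year and by 1 after a common year.
2081: Jan 1 is Wednesday.
2082: Thursday
2083: Friday
2084: Saturday (leap)
2084 begins on a Saturday and is a leap year.

2084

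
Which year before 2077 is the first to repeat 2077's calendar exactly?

Two years share a calendar iff Jan 1 falls on the same weekday and both are leap or both are common. 2077: Jan 1 is Friday, common year.
2076: Jan 1 Wednesday, leap
2075: Jan 1 Tuesday, common
2074: Jan 1 Monday, common
2073: Jan 1 Sunday, common
2072: Jan 1 Friday, leap
2071: Jan 1 Thursday, common
2070: Jan 1 Wednesday, common
2069: Jan 1 Tuesday, common
2068: Jan 1 Sunday, leap
2067: Jan 1 Saturday, common
2066: Jan 1 Friday, common
2066 matches on both conditions.

2066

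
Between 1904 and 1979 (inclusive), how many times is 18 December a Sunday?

11

Track 18 December's weekday year by year (advancing +1, or +2 across a Feb 29):
  1904: Sun ✓  1905: Mon (+1)  1906: Tue (+1)  1907: Wed (+1)  1908: Fri (+2)
  1909: Sat (+1)  1910: Sun (+1) ✓  1911: Mon (+1)  1912: Wed (+2)  1913: Thu (+1)
  1914: Fri (+1)  1915: Sat (+1)  1916: Mon (+2)  1917: Tue (+1)  … (48 more years) …
  1966: Sun (+1) ✓  1967: Mon (+1)  1968: Wed (+2)  1969: Thu (+1)  1970: Fri (+1)
  1971: Sat (+1)  1972: Mon (+2)  1973: Tue (+1)  1974: Wed (+1)  1975: Thu (+1)
  1976: Sat (+2)  1977: Sun (+1) ✓  1978: Mon (+1)  1979: Tue (+1)
Sunday years: 1904, 1910, 1921, 1927, 1932, 1938, 1949, 1955, 1960, 1966, 1977 — 11 in total.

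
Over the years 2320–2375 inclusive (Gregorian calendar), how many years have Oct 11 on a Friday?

8

Track Oct 11's weekday year by year (advancing +1, or +2 across a Feb 29):
  2320: Mon  2321: Tue (+1)  2322: Wed (+1)  2323: Thu (+1)  2324: Sat (+2)
  2325: Sun (+1)  2326: Mon (+1)  2327: Tue (+1)  2328: Thu (+2)  2329: Fri (+1) ✓
  2330: Sat (+1)  2331: Sun (+1)  2332: Tue (+2)  2333: Wed (+1)  … (28 more years) …
  2362: Thu (+1)  2363: Fri (+1) ✓  2364: Sun (+2)  2365: Mon (+1)  2366: Tue (+1)
  2367: Wed (+1)  2368: Fri (+2) ✓  2369: Sat (+1)  2370: Sun (+1)  2371: Mon (+1)
  2372: Wed (+2)  2373: Thu (+1)  2374: Fri (+1) ✓  2375: Sat (+1)
Friday years: 2329, 2335, 2340, 2346, 2357, 2363, 2368, 2374 — 8 in total.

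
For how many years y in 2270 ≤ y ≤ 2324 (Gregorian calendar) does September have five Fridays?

17

September has 30 days; it has five Fridays when Friday falls among the first (month-length − 28) days — i.e. when September 1 is one of Friday/Thursday.
September 1 by year: 2270:Thu✓ 2271:Fri✓ 2272:Sun 2273:Mon 2274:Tue 2275:Wed 2276:Fri✓ 2277:Sat 2278:Sun 2279:Mon 2280:Wed 2281:Thu✓ 2282:Fri✓ 2283:Sat 2284:Mon …(25 more)… 2310:Thu✓ 2311:Fri✓ 2312:Sun 2313:Mon 2314:Tue 2315:Wed 2316:Fri✓ 2317:Sat 2318:Sun 2319:Mon 2320:Wed 2321:Thu✓ 2322:Fri✓ 2323:Sat 2324:Mon
Years with five Fridays: 2270, 2271, 2276, 2281, 2282, 2287, 2292, 2293, 2298, 2299, 2304, 2305, 2310, 2311, 2316, 2321, 2322 → 17.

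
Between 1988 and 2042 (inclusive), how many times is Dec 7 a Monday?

7

Track Dec 7's weekday year by year (advancing +1, or +2 across a Feb 29):
  1988: Wed  1989: Thu (+1)  1990: Fri (+1)  1991: Sat (+1)  1992: Mon (+2) ✓
  1993: Tue (+1)  1994: Wed (+1)  1995: Thu (+1)  1996: Sat (+2)  1997: Sun (+1)
  1998: Mon (+1) ✓  1999: Tue (+1)  2000: Thu (+2)  2001: Fri (+1)  … (27 more years) …
  2029: Fri (+1)  2030: Sat (+1)  2031: Sun (+1)  2032: Tue (+2)  2033: Wed (+1)
  2034: Thu (+1)  2035: Fri (+1)  2036: Sun (+2)  2037: Mon (+1) ✓  2038: Tue (+1)
  2039: Wed (+1)  2040: Fri (+2)  2041: Sat (+1)  2042: Sun (+1)
Monday years: 1992, 1998, 2009, 2015, 2020, 2026, 2037 — 7 in total.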